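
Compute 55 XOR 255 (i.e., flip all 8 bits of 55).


55 ^ 255 = 200

200


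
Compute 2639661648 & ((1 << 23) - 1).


2639661648 & 8388607 = 5638736

5638736


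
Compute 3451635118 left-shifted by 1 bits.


0b11001101101110111100010110101110 << 1 = 0b110011011011101111000101101011100 = 6903270236

6903270236


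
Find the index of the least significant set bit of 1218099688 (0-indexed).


0b1001000100110101011100111101000. Lowest set bit at position 3

3


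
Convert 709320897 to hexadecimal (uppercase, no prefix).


709320897 = 2A4760C1 hex

2A4760C1


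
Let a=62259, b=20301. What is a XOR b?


62259 ^ 20301 = 48254

48254


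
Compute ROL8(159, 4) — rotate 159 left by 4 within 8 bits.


Rotate 0b10011111 left by 4 (8-bit) = 0b11111001 = 249

249


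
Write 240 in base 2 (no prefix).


240 = 11110000 in binary

11110000


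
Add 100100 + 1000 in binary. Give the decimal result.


100100 + 1000 = 101100 = 44

44


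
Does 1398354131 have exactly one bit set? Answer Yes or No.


0b1010011010110010011000011010011. Multiple bits set => No

No


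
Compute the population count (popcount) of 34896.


0b1000100001010000 has 4 set bits

4


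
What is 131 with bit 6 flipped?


131 ^ (1 << 6) = 131 ^ 64 = 195

195


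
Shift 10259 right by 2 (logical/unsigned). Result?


0b10100000010011 >> 2 = 0b101000000100 = 2564

2564


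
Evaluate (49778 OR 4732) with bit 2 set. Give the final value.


Step 1: 49778 | 4732 = 53886
Step 2: 53886 | (1 << 2) = 53886 | 4 = 53886

53886


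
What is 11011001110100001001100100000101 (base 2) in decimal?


11011001110100001001100100000101 in decimal = 3654326533

3654326533


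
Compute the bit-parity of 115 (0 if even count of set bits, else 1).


0b1110011 has 5 ones => parity 1

1


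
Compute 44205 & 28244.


0b1010110010101101 & 0b110111001010100 = 0b10110000000100 = 11268

11268


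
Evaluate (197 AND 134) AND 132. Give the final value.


Step 1: 197 & 134 = 132
Step 2: 132 & 132 = 132

132


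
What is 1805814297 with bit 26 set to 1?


1805814297 | (1 << 26) = 1805814297 | 67108864 = 1872923161

1872923161


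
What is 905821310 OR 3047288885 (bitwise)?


0b110101111111011011110001111110 | 0b10110101101000011111000000110101 = 0b10110101111111011111110001111111 = 3053321343

3053321343


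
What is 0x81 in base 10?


81 hex = 129 decimal

129


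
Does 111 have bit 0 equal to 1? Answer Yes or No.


0b1101111, bit 0 = 1. Yes

Yes


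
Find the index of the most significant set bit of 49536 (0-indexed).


0b1100000110000000. Highest set bit at position 15

15


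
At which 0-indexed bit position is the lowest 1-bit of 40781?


0b1001111101001101. Lowest set bit at position 0

0


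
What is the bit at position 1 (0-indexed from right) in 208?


0b11010000, position 1 = 0

0


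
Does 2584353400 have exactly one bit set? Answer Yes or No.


0b10011010000010100001101001111000. Multiple bits set => No

No


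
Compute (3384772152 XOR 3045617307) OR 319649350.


Step 1: 3384772152 ^ 3045617307 = 2084038819
Step 2: 2084038819 | 319649350 = 2134900455

2134900455


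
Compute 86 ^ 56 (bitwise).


0b1010110 ^ 0b111000 = 0b1101110 = 110

110


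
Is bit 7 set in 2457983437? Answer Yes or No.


0b10010010100000011101100111001101, bit 7 = 1. Yes

Yes


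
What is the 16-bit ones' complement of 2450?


2450 ^ 65535 = 63085

63085


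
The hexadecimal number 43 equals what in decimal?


43 hex = 67 decimal

67


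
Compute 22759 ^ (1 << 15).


22759 ^ (1 << 15) = 22759 ^ 32768 = 55527

55527


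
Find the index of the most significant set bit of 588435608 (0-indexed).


0b100011000100101101000010011000. Highest set bit at position 29

29


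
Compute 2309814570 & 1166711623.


0b10001001101011001111100100101010 & 0b1000101100010101001101101000111 = 0b1100010001001100100000010 = 25729282

25729282


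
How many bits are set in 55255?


0b1101011111010111 has 12 set bits

12


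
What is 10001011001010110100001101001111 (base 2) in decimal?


10001011001010110100001101001111 in decimal = 2334868303

2334868303


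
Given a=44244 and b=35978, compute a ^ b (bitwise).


44244 ^ 35978 = 8286

8286


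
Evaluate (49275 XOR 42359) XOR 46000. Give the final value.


Step 1: 49275 ^ 42359 = 25868
Step 2: 25868 ^ 46000 = 54972

54972


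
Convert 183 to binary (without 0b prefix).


183 = 10110111 in binary

10110111


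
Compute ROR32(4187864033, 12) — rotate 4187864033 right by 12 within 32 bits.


Rotate 0b11111001100111011011101111100001 right by 12 (32-bit) = 0b10111110000111111001100111011011 = 3189742043

3189742043


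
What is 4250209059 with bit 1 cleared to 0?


4250209059 & ~(1 << 1) = 4250209057

4250209057


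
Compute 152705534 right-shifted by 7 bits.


0b1001000110100001100111111110 >> 7 = 0b100100011010000110011 = 1193011

1193011


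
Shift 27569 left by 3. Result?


0b110101110110001 << 3 = 0b110101110110001000 = 220552

220552


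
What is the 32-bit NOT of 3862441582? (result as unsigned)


~0b11100110001110000010111001101110 = 0b11001110001111101000110010001 = 432525713 (32-bit unsigned)

432525713


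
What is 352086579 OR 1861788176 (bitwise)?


0b10100111111000110101000110011 | 0b1101110111110001010001000010000 = 0b1111110111111001110101000110011 = 2130504243

2130504243


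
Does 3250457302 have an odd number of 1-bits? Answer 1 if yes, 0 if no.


0b11000001101111100000101011010110 has 16 ones => parity 0

0


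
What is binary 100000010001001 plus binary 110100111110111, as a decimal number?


100000010001001 + 110100111110111 = 1010101010000000 = 43648

43648


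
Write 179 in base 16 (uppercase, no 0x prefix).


179 = B3 hex

B3


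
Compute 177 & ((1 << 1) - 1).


177 & 1 = 1

1


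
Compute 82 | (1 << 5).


82 | (1 << 5) = 82 | 32 = 114

114


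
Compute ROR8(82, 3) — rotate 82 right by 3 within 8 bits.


Rotate 0b1010010 right by 3 (8-bit) = 0b1001010 = 74

74


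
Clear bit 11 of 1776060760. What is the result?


1776060760 & ~(1 << 11) = 1776058712

1776058712


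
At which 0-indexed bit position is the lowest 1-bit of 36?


0b100100. Lowest set bit at position 2

2


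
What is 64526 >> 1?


0b1111110000001110 >> 1 = 0b111111000000111 = 32263

32263


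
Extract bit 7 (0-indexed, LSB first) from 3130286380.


0b10111010100101000110000100101100, position 7 = 0

0


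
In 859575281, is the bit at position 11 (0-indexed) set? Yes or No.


0b110011001111000001001111110001, bit 11 = 0. No

No


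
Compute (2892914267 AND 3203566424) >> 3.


Step 1: 2892914267 & 3203566424 = 2892106328
Step 2: 2892106328 >> 3 = 361513291

361513291


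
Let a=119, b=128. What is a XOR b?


119 ^ 128 = 247

247


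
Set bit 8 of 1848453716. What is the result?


1848453716 | (1 << 8) = 1848453716 | 256 = 1848453972

1848453972


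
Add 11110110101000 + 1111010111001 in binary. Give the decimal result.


11110110101000 + 1111010111001 = 101110001100001 = 23649

23649


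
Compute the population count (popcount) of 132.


0b10000100 has 2 set bits

2


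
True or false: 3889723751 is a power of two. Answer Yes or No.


0b11100111110110000111100101100111. Multiple bits set => No

No


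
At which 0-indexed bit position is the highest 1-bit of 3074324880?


0b10110111001111100111100110010000. Highest set bit at position 31

31


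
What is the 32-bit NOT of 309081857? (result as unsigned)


~0b10010011011000011011100000001 = 0b11101101100100111100100011111110 = 3985885438 (32-bit unsigned)

3985885438


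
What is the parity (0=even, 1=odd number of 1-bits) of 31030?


0b111100100110110 has 9 ones => parity 1

1


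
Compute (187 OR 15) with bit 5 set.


Step 1: 187 | 15 = 191
Step 2: 191 | (1 << 5) = 191 | 32 = 191

191


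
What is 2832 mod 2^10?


2832 & 1023 = 784

784


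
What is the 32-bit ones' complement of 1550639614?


1550639614 ^ 4294967295 = 2744327681

2744327681


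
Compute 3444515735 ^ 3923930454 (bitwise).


0b11001101010011110010001110010111 ^ 0b11101001111000100110110101010110 = 0b100100101011010100111011000001 = 615337665

615337665


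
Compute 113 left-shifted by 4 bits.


0b1110001 << 4 = 0b11100010000 = 1808

1808


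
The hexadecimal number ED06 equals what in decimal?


ED06 hex = 60678 decimal

60678


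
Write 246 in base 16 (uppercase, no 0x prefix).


246 = F6 hex

F6


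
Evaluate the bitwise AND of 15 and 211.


0b1111 & 0b11010011 = 0b11 = 3

3


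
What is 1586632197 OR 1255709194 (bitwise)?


0b1011110100100100001011000000101 | 0b1001010110110001001101000001010 = 0b1011110110110101001111000001111 = 1591385615

1591385615


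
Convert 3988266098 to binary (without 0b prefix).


3988266098 = 11101101101110000001110001110010 in binary

11101101101110000001110001110010


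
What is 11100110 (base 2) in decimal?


11100110 in decimal = 230

230


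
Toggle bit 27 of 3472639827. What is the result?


3472639827 ^ (1 << 27) = 3472639827 ^ 134217728 = 3338422099

3338422099


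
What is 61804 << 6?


0b1111000101101100 << 6 = 0b1111000101101100000000 = 3955456

3955456


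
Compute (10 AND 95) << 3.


Step 1: 10 & 95 = 10
Step 2: 10 << 3 = 80

80


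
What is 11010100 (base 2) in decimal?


11010100 in decimal = 212

212


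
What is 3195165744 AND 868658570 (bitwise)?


0b10111110011100100101110000110000 & 0b110011110001101010110110001010 = 0b110010010000100000110000000000 = 843189248

843189248


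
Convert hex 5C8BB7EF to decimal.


5C8BB7EF hex = 1552660463 decimal

1552660463


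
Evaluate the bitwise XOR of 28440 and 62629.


0b110111100011000 ^ 0b1111010010100101 = 0b1001101110111101 = 39869

39869


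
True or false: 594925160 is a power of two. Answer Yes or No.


0b100011011101011101011001101000. Multiple bits set => No

No


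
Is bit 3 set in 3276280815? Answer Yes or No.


0b11000011010010000001001111101111, bit 3 = 1. Yes

Yes


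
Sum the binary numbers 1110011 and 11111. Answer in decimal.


1110011 + 11111 = 10010010 = 146

146


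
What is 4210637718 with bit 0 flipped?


4210637718 ^ (1 << 0) = 4210637718 ^ 1 = 4210637719

4210637719


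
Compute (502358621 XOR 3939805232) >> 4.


Step 1: 502358621 ^ 3939805232 = 4146449005
Step 2: 4146449005 >> 4 = 259153062

259153062


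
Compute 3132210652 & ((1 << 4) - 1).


3132210652 & 15 = 12

12


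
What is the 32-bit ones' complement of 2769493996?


2769493996 ^ 4294967295 = 1525473299

1525473299


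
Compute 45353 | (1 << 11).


45353 | (1 << 11) = 45353 | 2048 = 47401

47401


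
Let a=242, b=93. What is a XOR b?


242 ^ 93 = 175

175


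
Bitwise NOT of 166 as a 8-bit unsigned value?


~0b10100110 = 0b1011001 = 89 (8-bit unsigned)

89


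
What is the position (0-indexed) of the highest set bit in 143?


0b10001111. Highest set bit at position 7

7


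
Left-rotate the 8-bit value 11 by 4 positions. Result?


Rotate 0b1011 left by 4 (8-bit) = 0b10110000 = 176

176


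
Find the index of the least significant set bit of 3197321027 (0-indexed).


0b10111110100100110011111101000011. Lowest set bit at position 0

0


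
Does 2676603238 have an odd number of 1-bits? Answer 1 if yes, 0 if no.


0b10011111100010011011100101100110 has 18 ones => parity 0

0


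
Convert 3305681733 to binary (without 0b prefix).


3305681733 = 11000101000010001011001101000101 in binary

11000101000010001011001101000101


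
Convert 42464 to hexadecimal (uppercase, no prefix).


42464 = A5E0 hex

A5E0


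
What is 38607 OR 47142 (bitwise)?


0b1001011011001111 | 0b1011100000100110 = 0b1011111011101111 = 48879

48879


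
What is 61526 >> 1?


0b1111000001010110 >> 1 = 0b111100000101011 = 30763

30763


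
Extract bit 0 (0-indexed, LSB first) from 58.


0b111010, position 0 = 0

0


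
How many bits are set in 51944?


0b1100101011101000 has 8 set bits

8


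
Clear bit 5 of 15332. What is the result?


15332 & ~(1 << 5) = 15300

15300


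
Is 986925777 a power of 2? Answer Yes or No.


0b111010110100110100101011010001. Multiple bits set => No

No


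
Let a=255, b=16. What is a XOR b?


255 ^ 16 = 239

239


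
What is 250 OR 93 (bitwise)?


0b11111010 | 0b1011101 = 0b11111111 = 255

255


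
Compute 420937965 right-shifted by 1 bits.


0b11001000101110000000011101101 >> 1 = 0b1100100010111000000001110110 = 210468982

210468982


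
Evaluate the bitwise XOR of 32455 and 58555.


0b111111011000111 ^ 0b1110010010111011 = 0b1001101001111100 = 39548

39548


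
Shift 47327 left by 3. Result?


0b1011100011011111 << 3 = 0b1011100011011111000 = 378616

378616


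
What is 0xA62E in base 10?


A62E hex = 42542 decimal

42542


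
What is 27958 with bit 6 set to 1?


27958 | (1 << 6) = 27958 | 64 = 28022

28022


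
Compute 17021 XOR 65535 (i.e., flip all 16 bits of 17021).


17021 ^ 65535 = 48514

48514


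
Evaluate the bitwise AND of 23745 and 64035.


0b101110011000001 & 0b1111101000100011 = 0b101100000000001 = 22529

22529


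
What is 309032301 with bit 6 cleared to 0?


309032301 & ~(1 << 6) = 309032237

309032237


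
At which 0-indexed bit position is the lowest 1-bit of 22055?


0b101011000100111. Lowest set bit at position 0

0


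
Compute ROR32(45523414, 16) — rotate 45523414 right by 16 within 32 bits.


Rotate 0b10101101101010000111010110 right by 16 (32-bit) = 0b10100001110101100000001010110110 = 2715157174

2715157174


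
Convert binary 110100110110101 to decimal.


110100110110101 in decimal = 27061

27061


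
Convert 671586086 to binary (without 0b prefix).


671586086 = 101000000001111001011100100110 in binary

101000000001111001011100100110


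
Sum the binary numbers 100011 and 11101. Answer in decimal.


100011 + 11101 = 1000000 = 64

64


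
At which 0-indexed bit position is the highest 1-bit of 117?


0b1110101. Highest set bit at position 6

6


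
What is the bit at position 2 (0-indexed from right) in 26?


0b11010, position 2 = 0

0


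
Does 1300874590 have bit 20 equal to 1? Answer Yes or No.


0b1001101100010011100010101011110, bit 20 = 0. No

No


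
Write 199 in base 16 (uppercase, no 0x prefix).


199 = C7 hex

C7


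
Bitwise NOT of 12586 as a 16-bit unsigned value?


~0b11000100101010 = 0b1100111011010101 = 52949 (16-bit unsigned)

52949


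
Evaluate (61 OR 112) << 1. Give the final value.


Step 1: 61 | 112 = 125
Step 2: 125 << 1 = 250

250


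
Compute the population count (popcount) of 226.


0b11100010 has 4 set bits

4


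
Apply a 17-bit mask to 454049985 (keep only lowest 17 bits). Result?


454049985 & 131071 = 16577

16577


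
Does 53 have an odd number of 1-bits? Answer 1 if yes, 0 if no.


0b110101 has 4 ones => parity 0

0


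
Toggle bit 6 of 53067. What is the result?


53067 ^ (1 << 6) = 53067 ^ 64 = 53003

53003


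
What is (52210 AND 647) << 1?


Step 1: 52210 & 647 = 642
Step 2: 642 << 1 = 1284

1284


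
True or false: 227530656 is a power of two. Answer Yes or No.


0b1101100011111101011110100000. Multiple bits set => No

No


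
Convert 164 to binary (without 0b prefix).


164 = 10100100 in binary

10100100


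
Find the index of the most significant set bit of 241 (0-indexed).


0b11110001. Highest set bit at position 7

7


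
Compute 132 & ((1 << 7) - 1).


132 & 127 = 4

4


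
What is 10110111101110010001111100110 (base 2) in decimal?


10110111101110010001111100110 in decimal = 385295334

385295334


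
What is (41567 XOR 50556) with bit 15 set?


Step 1: 41567 ^ 50556 = 26403
Step 2: 26403 | (1 << 15) = 26403 | 32768 = 59171

59171


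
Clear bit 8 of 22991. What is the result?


22991 & ~(1 << 8) = 22735

22735


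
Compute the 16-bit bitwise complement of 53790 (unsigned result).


~0b1101001000011110 = 0b10110111100001 = 11745 (16-bit unsigned)

11745


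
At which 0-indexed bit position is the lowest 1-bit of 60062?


0b1110101010011110. Lowest set bit at position 1

1


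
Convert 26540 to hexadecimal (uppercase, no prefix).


26540 = 67AC hex

67AC


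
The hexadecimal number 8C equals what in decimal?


8C hex = 140 decimal

140


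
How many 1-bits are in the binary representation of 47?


0b101111 has 5 set bits

5


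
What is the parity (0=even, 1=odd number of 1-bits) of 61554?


0b1111000001110010 has 8 ones => parity 0

0


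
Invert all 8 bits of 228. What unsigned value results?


228 ^ 255 = 27

27


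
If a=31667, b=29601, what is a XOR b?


31667 ^ 29601 = 2066

2066


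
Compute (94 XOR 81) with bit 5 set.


Step 1: 94 ^ 81 = 15
Step 2: 15 | (1 << 5) = 15 | 32 = 47

47


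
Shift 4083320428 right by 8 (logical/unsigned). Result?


0b11110011011000101000011001101100 >> 8 = 0b111100110110001010000110 = 15950470

15950470


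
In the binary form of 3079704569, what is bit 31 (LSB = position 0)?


0b10110111100100001000111111111001, position 31 = 1

1


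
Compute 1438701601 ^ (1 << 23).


1438701601 ^ (1 << 23) = 1438701601 ^ 8388608 = 1430312993

1430312993


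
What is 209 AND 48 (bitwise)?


0b11010001 & 0b110000 = 0b10000 = 16

16


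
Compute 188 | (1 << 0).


188 | (1 << 0) = 188 | 1 = 189

189


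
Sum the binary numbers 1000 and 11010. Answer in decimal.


1000 + 11010 = 100010 = 34

34


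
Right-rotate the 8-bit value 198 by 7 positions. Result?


Rotate 0b11000110 right by 7 (8-bit) = 0b10001101 = 141

141


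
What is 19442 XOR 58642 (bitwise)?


0b100101111110010 ^ 0b1110010100010010 = 0b1010111011100000 = 44768

44768


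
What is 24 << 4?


0b11000 << 4 = 0b110000000 = 384

384


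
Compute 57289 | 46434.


0b1101111111001001 | 0b1011010101100010 = 0b1111111111101011 = 65515

65515


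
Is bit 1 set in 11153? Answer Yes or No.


0b10101110010001, bit 1 = 0. No

No


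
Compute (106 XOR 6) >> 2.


Step 1: 106 ^ 6 = 108
Step 2: 108 >> 2 = 27

27


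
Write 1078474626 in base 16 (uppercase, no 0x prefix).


1078474626 = 40483782 hex

40483782


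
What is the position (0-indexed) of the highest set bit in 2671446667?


0b10011111001110110000101010001011. Highest set bit at position 31

31


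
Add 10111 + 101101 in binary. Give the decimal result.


10111 + 101101 = 1000100 = 68

68


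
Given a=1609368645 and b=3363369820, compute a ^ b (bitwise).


1609368645 ^ 3363369820 = 2543187737

2543187737


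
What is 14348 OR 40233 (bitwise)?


0b11100000001100 | 0b1001110100101001 = 0b1011110100101101 = 48429

48429


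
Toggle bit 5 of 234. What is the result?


234 ^ (1 << 5) = 234 ^ 32 = 202

202


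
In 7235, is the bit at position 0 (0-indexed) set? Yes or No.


0b1110001000011, bit 0 = 1. Yes

Yes


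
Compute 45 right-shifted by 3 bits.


0b101101 >> 3 = 0b101 = 5

5


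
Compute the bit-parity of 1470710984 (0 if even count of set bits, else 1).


0b1010111101010010100010011001000 has 14 ones => parity 0

0


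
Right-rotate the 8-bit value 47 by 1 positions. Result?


Rotate 0b101111 right by 1 (8-bit) = 0b10010111 = 151

151


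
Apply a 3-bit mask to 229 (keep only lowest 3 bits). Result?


229 & 7 = 5

5


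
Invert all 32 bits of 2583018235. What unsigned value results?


2583018235 ^ 4294967295 = 1711949060

1711949060


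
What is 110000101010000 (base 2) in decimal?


110000101010000 in decimal = 24912

24912


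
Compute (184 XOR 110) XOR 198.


Step 1: 184 ^ 110 = 214
Step 2: 214 ^ 198 = 16

16


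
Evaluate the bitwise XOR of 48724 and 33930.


0b1011111001010100 ^ 0b1000010010001010 = 0b11101011011110 = 15070

15070


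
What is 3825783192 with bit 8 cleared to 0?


3825783192 & ~(1 << 8) = 3825782936

3825782936


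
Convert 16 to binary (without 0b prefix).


16 = 10000 in binary

10000


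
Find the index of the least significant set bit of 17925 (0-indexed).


0b100011000000101. Lowest set bit at position 0

0


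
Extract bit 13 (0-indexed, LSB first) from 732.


0b1011011100, position 13 = 0

0


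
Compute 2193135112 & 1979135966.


0b10000010101110001001011000001000 & 0b1110101111101110011011111011110 = 0b101100000001011000001000 = 11539976

11539976


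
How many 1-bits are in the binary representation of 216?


0b11011000 has 4 set bits

4


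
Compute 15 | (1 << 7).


15 | (1 << 7) = 15 | 128 = 143

143


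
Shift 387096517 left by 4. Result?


0b10111000100101001111111000101 << 4 = 0b101110001001010011111110001010000 = 6193544272

6193544272


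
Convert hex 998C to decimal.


998C hex = 39308 decimal

39308


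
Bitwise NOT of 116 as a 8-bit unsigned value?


~0b1110100 = 0b10001011 = 139 (8-bit unsigned)

139


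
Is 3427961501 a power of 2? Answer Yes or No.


0b11001100010100101000101010011101. Multiple bits set => No

No


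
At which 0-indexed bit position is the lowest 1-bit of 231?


0b11100111. Lowest set bit at position 0

0


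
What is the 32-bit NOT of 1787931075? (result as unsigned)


~0b1101010100100011010100111000011 = 0b10010101011011100101011000111100 = 2507036220 (32-bit unsigned)

2507036220


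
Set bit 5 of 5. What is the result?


5 | (1 << 5) = 5 | 32 = 37

37


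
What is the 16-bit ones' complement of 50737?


50737 ^ 65535 = 14798

14798


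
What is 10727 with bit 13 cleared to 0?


10727 & ~(1 << 13) = 2535

2535


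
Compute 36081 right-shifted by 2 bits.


0b1000110011110001 >> 2 = 0b10001100111100 = 9020

9020


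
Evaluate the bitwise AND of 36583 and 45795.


0b1000111011100111 & 0b1011001011100011 = 0b1000001011100011 = 33507

33507


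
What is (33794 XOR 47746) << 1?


Step 1: 33794 ^ 47746 = 16000
Step 2: 16000 << 1 = 32000

32000


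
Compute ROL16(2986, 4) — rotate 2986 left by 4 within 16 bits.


Rotate 0b101110101010 left by 4 (16-bit) = 0b1011101010100000 = 47776

47776


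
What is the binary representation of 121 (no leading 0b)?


121 = 1111001 in binary

1111001


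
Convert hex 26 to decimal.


26 hex = 38 decimal

38


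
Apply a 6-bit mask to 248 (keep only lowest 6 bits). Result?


248 & 63 = 56

56


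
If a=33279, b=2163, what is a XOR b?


33279 ^ 2163 = 35212

35212


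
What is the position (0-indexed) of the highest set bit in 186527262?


0b1011000111100010111000011110. Highest set bit at position 27

27


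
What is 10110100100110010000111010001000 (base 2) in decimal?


10110100100110010000111010001000 in decimal = 3029929608

3029929608


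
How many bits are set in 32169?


0b111110110101001 has 10 set bits

10


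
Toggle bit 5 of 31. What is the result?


31 ^ (1 << 5) = 31 ^ 32 = 63

63


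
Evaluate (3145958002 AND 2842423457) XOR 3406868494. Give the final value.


Step 1: 3145958002 & 2842423457 = 2835578912
Step 2: 2835578912 ^ 3406868494 = 1645424686

1645424686


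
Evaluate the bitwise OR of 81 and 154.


0b1010001 | 0b10011010 = 0b11011011 = 219

219


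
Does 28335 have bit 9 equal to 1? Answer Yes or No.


0b110111010101111, bit 9 = 1. Yes

Yes


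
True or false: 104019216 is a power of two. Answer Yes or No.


0b110001100110011010100010000. Multiple bits set => No

No


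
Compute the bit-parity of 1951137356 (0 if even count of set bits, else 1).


0b1110100010010111111111001001100 has 18 ones => parity 0

0


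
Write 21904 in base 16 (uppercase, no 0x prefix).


21904 = 5590 hex

5590


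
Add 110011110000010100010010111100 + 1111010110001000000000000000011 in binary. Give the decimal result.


110011110000010100010010111100 + 1111010110001000000000000000011 = 10101110100001010100010010111111 = 2927969471

2927969471


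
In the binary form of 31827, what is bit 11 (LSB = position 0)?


0b111110001010011, position 11 = 1

1


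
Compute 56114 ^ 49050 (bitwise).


0b1101101100110010 ^ 0b1011111110011010 = 0b110010010101000 = 25768

25768


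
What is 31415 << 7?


0b111101010110111 << 7 = 0b1111010101101110000000 = 4021120

4021120


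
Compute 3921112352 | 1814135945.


0b11101001101101110110110100100000 | 0b1101100001000011000010010001001 = 0b11101101101101111110110110101001 = 3988254121

3988254121


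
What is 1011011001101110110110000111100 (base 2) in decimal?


1011011001101110110110000111100 in decimal = 1530358844

1530358844


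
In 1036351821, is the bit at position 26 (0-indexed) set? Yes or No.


0b111101110001010111100101001101, bit 26 = 1. Yes

Yes


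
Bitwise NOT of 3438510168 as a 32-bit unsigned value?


~0b11001100111100111000000001011000 = 0b110011000011000111111110100111 = 856457127 (32-bit unsigned)

856457127


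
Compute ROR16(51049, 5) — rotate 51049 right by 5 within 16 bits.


Rotate 0b1100011101101001 right by 5 (16-bit) = 0b100111000111011 = 20027

20027


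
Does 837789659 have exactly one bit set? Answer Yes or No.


0b110001111011111010011111011011. Multiple bits set => No

No


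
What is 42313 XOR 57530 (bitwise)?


0b1010010101001001 ^ 0b1110000010111010 = 0b100010111110011 = 17907

17907


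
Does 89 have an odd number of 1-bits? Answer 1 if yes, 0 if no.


0b1011001 has 4 ones => parity 0

0


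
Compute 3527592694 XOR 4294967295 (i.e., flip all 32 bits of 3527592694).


3527592694 ^ 4294967295 = 767374601

767374601


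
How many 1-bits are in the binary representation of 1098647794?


0b1000001011111000000100011110010 has 13 set bits

13


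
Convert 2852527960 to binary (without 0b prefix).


2852527960 = 10101010000001100001111101011000 in binary

10101010000001100001111101011000


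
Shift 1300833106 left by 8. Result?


0b1001101100010010010001101010010 << 8 = 0b100110110001001001000110101001000000000 = 333013275136

333013275136


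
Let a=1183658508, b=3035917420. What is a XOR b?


1183658508 ^ 3035917420 = 4068040288

4068040288


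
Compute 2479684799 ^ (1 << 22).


2479684799 ^ (1 << 22) = 2479684799 ^ 4194304 = 2475490495

2475490495


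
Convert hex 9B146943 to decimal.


9B146943 hex = 2601806147 decimal

2601806147


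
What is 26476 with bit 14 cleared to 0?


26476 & ~(1 << 14) = 10092

10092


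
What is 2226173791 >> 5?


0b10000100101100001011011101011111 >> 5 = 0b100001001011000010110111010 = 69567930

69567930


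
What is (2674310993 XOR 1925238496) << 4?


Step 1: 2674310993 ^ 1925238496 = 3987108273
Step 2: 3987108273 << 4 = 63793732368

63793732368


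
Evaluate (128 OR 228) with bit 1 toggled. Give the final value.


Step 1: 128 | 228 = 228
Step 2: 228 ^ (1 << 1) = 228 ^ 2 = 230

230


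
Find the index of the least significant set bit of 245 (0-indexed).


0b11110101. Lowest set bit at position 0

0


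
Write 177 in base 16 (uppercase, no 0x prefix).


177 = B1 hex

B1


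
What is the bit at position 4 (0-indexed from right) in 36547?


0b1000111011000011, position 4 = 0

0


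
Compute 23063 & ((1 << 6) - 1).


23063 & 63 = 23

23


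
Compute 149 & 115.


0b10010101 & 0b1110011 = 0b10001 = 17

17


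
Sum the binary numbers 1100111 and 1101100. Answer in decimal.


1100111 + 1101100 = 11010011 = 211

211


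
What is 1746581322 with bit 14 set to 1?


1746581322 | (1 << 14) = 1746581322 | 16384 = 1746597706

1746597706


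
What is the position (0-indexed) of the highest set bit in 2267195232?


0b10000111001000101010011101100000. Highest set bit at position 31

31


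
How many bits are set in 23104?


0b101101001000000 has 5 set bits

5


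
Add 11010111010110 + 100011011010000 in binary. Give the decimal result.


11010111010110 + 100011011010000 = 111110010100110 = 31910

31910


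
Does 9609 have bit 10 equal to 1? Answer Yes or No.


0b10010110001001, bit 10 = 1. Yes

Yes


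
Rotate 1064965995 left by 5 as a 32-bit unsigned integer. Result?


Rotate 0b111111011110100001011101101011 left by 5 (32-bit) = 0b11101111010000101110110101100111 = 4014140775

4014140775


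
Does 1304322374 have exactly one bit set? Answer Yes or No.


0b1001101101111100110000101000110. Multiple bits set => No

No


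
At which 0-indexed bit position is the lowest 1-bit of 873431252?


0b110100000011111000000011010100. Lowest set bit at position 2

2


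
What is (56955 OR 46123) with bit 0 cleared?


Step 1: 56955 | 46123 = 65147
Step 2: 65147 & ~(1 << 0) = 65146

65146


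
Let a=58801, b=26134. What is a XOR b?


58801 ^ 26134 = 33703

33703


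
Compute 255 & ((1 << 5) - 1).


255 & 31 = 31

31


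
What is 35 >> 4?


0b100011 >> 4 = 0b10 = 2

2


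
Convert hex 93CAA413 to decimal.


93CAA413 hex = 2479531027 decimal

2479531027


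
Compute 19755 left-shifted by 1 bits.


0b100110100101011 << 1 = 0b1001101001010110 = 39510

39510


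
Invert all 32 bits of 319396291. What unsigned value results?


319396291 ^ 4294967295 = 3975571004

3975571004


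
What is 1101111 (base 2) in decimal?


1101111 in decimal = 111

111


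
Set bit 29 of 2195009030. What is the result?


2195009030 | (1 << 29) = 2195009030 | 536870912 = 2731879942

2731879942


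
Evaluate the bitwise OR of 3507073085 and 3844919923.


0b11010001000010011011000000111101 | 0b11100101001011001101001001110011 = 0b11110101001011011111001001111111 = 4113429119

4113429119


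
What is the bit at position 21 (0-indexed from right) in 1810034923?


0b1101011111000101111000011101011, position 21 = 1

1


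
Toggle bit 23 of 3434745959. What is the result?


3434745959 ^ (1 << 23) = 3434745959 ^ 8388608 = 3426357351

3426357351


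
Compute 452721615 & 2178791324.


0b11010111110111111101111001111 & 0b10000001110111011011011110011100 = 0b110110011011001110001100 = 14267276

14267276


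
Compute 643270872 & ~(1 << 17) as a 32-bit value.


643270872 & ~(1 << 17) = 643139800

643139800


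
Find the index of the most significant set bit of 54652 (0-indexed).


0b1101010101111100. Highest set bit at position 15

15


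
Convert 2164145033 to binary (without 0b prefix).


2164145033 = 10000000111111100011101110001001 in binary

10000000111111100011101110001001


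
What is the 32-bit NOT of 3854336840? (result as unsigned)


~0b11100101101111001000001101001000 = 0b11010010000110111110010110111 = 440630455 (32-bit unsigned)

440630455


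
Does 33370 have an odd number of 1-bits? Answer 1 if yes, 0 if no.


0b1000001001011010 has 6 ones => parity 0

0


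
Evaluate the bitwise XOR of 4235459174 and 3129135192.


0b11111100011100111111101001100110 ^ 0b10111010100000101101000001011000 = 0b1000110111100010010101000111110 = 1190210110

1190210110


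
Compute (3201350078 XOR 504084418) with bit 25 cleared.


Step 1: 3201350078 ^ 504084418 = 2698710652
Step 2: 2698710652 & ~(1 << 25) = 2698710652

2698710652


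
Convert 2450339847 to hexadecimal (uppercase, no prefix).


2450339847 = 920D3807 hex

920D3807


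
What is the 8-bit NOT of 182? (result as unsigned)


~0b10110110 = 0b1001001 = 73 (8-bit unsigned)

73


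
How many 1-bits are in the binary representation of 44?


0b101100 has 3 set bits

3


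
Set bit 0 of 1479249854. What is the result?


1479249854 | (1 << 0) = 1479249854 | 1 = 1479249855

1479249855


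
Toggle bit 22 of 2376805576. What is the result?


2376805576 ^ (1 << 22) = 2376805576 ^ 4194304 = 2380999880

2380999880


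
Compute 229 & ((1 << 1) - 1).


229 & 1 = 1

1


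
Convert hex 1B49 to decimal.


1B49 hex = 6985 decimal

6985


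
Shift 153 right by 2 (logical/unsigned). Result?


0b10011001 >> 2 = 0b100110 = 38

38


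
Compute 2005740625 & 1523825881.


0b1110111100011010010110001010001 & 0b1011010110100111011110011011001 = 0b1010010100000010010110001010001 = 1384197201

1384197201


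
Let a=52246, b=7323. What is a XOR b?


52246 ^ 7323 = 53389

53389


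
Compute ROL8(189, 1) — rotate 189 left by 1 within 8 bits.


Rotate 0b10111101 left by 1 (8-bit) = 0b1111011 = 123

123


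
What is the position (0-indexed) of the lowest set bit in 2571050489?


0b10011001001111110001110111111001. Lowest set bit at position 0

0


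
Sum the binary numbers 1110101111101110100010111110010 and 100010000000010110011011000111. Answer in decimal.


1110101111101110100010111110010 + 100010000000010110011011000111 = 10010111111110001010110010111001 = 2549656761

2549656761


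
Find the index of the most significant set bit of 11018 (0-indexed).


0b10101100001010. Highest set bit at position 13

13


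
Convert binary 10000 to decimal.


10000 in decimal = 16

16


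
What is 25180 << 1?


0b110001001011100 << 1 = 0b1100010010111000 = 50360

50360


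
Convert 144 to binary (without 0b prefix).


144 = 10010000 in binary

10010000


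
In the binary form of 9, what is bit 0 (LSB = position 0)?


0b1001, position 0 = 1

1


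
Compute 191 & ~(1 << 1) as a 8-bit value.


191 & ~(1 << 1) = 189

189


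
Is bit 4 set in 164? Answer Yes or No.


0b10100100, bit 4 = 0. No

No


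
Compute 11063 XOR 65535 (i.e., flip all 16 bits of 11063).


11063 ^ 65535 = 54472

54472


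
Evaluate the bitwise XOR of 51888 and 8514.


0b1100101010110000 ^ 0b10000101000010 = 0b1110101111110010 = 60402

60402


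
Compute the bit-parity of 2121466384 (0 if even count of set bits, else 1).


0b1111110011100110000001000010000 has 13 ones => parity 1

1


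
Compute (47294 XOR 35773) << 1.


Step 1: 47294 ^ 35773 = 13059
Step 2: 13059 << 1 = 26118

26118


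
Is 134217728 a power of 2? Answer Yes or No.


0b1000000000000000000000000000. Only one bit set => Yes

Yes


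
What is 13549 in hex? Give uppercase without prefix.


13549 = 34ED hex

34ED


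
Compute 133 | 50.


0b10000101 | 0b110010 = 0b10110111 = 183

183


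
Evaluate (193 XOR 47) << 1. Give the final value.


Step 1: 193 ^ 47 = 238
Step 2: 238 << 1 = 476

476


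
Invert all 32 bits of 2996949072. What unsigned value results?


2996949072 ^ 4294967295 = 1298018223

1298018223


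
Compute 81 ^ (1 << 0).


81 ^ (1 << 0) = 81 ^ 1 = 80

80


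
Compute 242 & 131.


0b11110010 & 0b10000011 = 0b10000010 = 130

130


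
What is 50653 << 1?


0b1100010111011101 << 1 = 0b11000101110111010 = 101306

101306


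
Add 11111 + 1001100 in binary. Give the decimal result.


11111 + 1001100 = 1101011 = 107

107


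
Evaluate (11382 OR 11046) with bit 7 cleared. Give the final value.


Step 1: 11382 | 11046 = 12150
Step 2: 12150 & ~(1 << 7) = 12150

12150


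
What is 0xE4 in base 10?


E4 hex = 228 decimal

228


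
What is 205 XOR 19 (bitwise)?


0b11001101 ^ 0b10011 = 0b11011110 = 222

222


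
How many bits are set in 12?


0b1100 has 2 set bits

2


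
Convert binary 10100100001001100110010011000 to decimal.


10100100001001100110010011000 in decimal = 344247448

344247448


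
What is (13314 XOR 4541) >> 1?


Step 1: 13314 ^ 4541 = 9663
Step 2: 9663 >> 1 = 4831

4831


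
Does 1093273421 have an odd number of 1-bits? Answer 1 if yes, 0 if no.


0b1000001001010100000011101001101 has 12 ones => parity 0

0


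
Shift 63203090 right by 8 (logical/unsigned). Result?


0b11110001000110011100010010 >> 8 = 0b111100010001100111 = 246887

246887


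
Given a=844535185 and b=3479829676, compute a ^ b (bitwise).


844535185 ^ 3479829676 = 4248791357

4248791357


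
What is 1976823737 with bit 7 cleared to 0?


1976823737 & ~(1 << 7) = 1976823609

1976823609


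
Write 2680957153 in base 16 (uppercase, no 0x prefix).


2680957153 = 9FCC28E1 hex

9FCC28E1


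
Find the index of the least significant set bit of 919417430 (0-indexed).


0b110110110011010011001001010110. Lowest set bit at position 1

1


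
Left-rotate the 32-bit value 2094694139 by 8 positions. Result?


Rotate 0b1111100110110100111111011111011 left by 8 (32-bit) = 0b11011010011111101111101101111100 = 3665755004

3665755004


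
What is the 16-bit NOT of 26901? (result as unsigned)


~0b110100100010101 = 0b1001011011101010 = 38634 (16-bit unsigned)

38634


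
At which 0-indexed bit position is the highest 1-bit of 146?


0b10010010. Highest set bit at position 7

7


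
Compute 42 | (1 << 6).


42 | (1 << 6) = 42 | 64 = 106

106


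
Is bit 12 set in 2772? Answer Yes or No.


0b101011010100, bit 12 = 0. No

No


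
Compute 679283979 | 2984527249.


0b101000011111010000110100001011 | 0b10110001111001000100010110010001 = 0b10111001111111010100110110011011 = 3120385435

3120385435


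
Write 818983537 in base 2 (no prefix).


818983537 = 110000110100001011001001110001 in binary

110000110100001011001001110001


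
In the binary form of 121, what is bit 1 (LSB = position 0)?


0b1111001, position 1 = 0

0


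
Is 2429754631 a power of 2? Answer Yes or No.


0b10010000110100110001110100000111. Multiple bits set => No

No


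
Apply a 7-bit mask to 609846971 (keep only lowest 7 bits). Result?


609846971 & 127 = 59

59


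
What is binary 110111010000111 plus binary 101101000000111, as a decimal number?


110111010000111 + 101101000000111 = 1100100010001110 = 51342

51342


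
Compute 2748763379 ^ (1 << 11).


2748763379 ^ (1 << 11) = 2748763379 ^ 2048 = 2748761331

2748761331


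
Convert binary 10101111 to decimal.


10101111 in decimal = 175

175


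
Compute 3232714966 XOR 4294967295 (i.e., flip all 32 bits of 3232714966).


3232714966 ^ 4294967295 = 1062252329

1062252329


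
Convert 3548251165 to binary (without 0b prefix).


3548251165 = 11010011011111100000010000011101 in binary

11010011011111100000010000011101


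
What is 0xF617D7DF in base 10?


F617D7DF hex = 4128757727 decimal

4128757727


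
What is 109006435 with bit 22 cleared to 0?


109006435 & ~(1 << 22) = 104812131

104812131


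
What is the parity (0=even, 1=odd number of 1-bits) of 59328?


0b1110011111000000 has 8 ones => parity 0

0


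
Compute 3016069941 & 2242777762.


0b10110011110001011001001100110101 & 0b10000101101011100001001010100010 = 0b10000001100001000001001000100000 = 2172916256

2172916256
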